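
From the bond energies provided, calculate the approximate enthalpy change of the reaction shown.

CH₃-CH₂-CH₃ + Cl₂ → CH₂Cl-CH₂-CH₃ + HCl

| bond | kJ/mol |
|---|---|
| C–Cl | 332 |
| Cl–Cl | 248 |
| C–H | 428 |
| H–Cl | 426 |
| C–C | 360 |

ΔH ≈ −82 kJ

Bonds broken (reactants):
  C–C: 2 × 360 = 720
  C–H: 8 × 428 = 3424
  Cl–Cl: 1 × 248 = 248
  Σ(broken) = 4392 kJ
Bonds formed (products):
  C–C: 2 × 360 = 720
  C–Cl: 1 × 332 = 332
  C–H: 7 × 428 = 2996
  H–Cl: 1 × 426 = 426
  Σ(formed) = 4474 kJ
ΔH = Σ(broken) − Σ(formed) = 4392 − 4474 = −82 kJ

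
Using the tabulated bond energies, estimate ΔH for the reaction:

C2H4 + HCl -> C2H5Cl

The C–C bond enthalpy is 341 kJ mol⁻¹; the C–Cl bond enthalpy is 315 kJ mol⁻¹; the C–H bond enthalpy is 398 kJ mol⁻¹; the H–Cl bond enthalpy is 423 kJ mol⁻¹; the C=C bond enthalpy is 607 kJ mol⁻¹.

Bonds broken (reactants):
  C–H: 4 × 398 = 1592
  C=C: 1 × 607 = 607
  H–Cl: 1 × 423 = 423
  Σ(broken) = 2622 kJ
Bonds formed (products):
  C–C: 1 × 341 = 341
  C–Cl: 1 × 315 = 315
  C–H: 5 × 398 = 1990
  Σ(formed) = 2646 kJ
ΔH = Σ(broken) − Σ(formed) = 2622 − 2646 = −24 kJ

ΔH ≈ −24 kJ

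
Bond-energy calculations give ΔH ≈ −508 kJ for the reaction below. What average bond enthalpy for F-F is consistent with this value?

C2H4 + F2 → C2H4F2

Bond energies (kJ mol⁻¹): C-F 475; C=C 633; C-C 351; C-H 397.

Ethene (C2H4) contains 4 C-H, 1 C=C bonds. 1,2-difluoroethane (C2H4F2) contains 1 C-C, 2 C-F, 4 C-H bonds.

Let D be the F-F bond energy.
Σ(broken) = 4×397 + 1×633 + 1×D = 2221 + D
Σ(formed) = 1×351 + 2×475 + 4×397 = 2889
ΔH = Σ(broken) − Σ(formed) = (2221 + D) − (2889) = −668 + D
Setting this equal to −508 kJ gives D = 160 kJ/mol.

D(F-F) ≈ 160 kJ/mol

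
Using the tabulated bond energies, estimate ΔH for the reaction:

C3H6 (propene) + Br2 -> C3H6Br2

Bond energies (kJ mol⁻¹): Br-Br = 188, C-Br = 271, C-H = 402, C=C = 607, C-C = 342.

ΔH ≈ −89 kJ

Bonds broken (reactants):
  Br-Br: 1 × 188 = 188
  C-C: 1 × 342 = 342
  C-H: 6 × 402 = 2412
  C=C: 1 × 607 = 607
  Σ(broken) = 3549 kJ
Bonds formed (products):
  C-Br: 2 × 271 = 542
  C-C: 2 × 342 = 684
  C-H: 6 × 402 = 2412
  Σ(formed) = 3638 kJ
ΔH = Σ(broken) − Σ(formed) = 3549 − 3638 = −89 kJ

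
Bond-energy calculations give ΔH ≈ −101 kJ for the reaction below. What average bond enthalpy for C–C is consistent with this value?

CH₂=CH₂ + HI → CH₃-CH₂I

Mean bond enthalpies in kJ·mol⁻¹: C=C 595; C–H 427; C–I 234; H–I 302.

D(C–C) ≈ 337 kJ/mol

Let D be the C–C bond energy.
Σ(broken) = 4×427 + 1×595 + 1×302 = 2605
Σ(formed) = 1×D + 5×427 + 1×234 = 2369 + D
ΔH = Σ(broken) − Σ(formed) = (2605) − (2369 + D) = +236 − D
Setting this equal to −101 kJ gives D = 337 kJ/mol.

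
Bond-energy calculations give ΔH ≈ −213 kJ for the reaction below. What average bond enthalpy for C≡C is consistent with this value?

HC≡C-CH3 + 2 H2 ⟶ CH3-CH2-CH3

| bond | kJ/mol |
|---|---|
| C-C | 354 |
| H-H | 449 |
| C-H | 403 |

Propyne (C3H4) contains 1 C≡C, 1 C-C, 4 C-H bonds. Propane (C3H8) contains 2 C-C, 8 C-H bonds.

D(C≡C) ≈ 855 kJ/mol

Let D be the C≡C bond energy.
Σ(broken) = 1×D + 1×354 + 4×403 + 2×449 = 2864 + D
Σ(formed) = 2×354 + 8×403 = 3932
ΔH = Σ(broken) − Σ(formed) = (2864 + D) − (3932) = −1068 + D
Setting this equal to −213 kJ gives D = 855 kJ/mol.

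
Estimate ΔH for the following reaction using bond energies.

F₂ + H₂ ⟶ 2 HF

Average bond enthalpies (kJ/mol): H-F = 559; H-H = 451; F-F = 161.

Bonds broken (reactants):
  F-F: 1 × 161 = 161
  H-H: 1 × 451 = 451
  Σ(broken) = 612 kJ
Bonds formed (products):
  H-F: 2 × 559 = 1118
  Σ(formed) = 1118 kJ
ΔH = Σ(broken) − Σ(formed) = 612 − 1118 = −506 kJ

ΔH ≈ −506 kJ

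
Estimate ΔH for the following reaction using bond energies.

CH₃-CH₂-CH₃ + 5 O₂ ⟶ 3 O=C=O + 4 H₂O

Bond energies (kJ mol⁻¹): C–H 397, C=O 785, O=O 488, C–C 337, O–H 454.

ΔH ≈ −2052 kJ

Bonds broken (reactants):
  C–C: 2 × 337 = 674
  C–H: 8 × 397 = 3176
  O=O: 5 × 488 = 2440
  Σ(broken) = 6290 kJ
Bonds formed (products):
  C=O: 6 × 785 = 4710
  O–H: 8 × 454 = 3632
  Σ(formed) = 8342 kJ
ΔH = Σ(broken) − Σ(formed) = 6290 − 8342 = −2052 kJ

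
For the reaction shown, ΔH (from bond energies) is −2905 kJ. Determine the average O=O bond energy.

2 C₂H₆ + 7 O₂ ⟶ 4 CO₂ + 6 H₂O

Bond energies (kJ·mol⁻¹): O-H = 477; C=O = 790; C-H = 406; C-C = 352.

D(O=O) ≈ 509 kJ/mol

Let D be the O=O bond energy.
Σ(broken) = 2×352 + 12×406 + 7×D = 5576 + 7D
Σ(formed) = 8×790 + 12×477 = 12044
ΔH = Σ(broken) − Σ(formed) = (5576 + 7D) − (12044) = −6468 + 7D
Setting this equal to −2905 kJ gives 7D = 3563, so D = 509 kJ/mol.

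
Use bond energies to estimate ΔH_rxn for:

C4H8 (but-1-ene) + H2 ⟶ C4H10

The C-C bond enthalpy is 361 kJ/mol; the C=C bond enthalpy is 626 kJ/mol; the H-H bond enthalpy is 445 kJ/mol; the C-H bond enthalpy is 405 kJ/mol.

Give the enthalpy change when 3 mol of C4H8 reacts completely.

ΔH = −300 kJ

Bonds broken (reactants):
  C-C: 2 × 361 = 722
  C-H: 8 × 405 = 3240
  C=C: 1 × 626 = 626
  H-H: 1 × 445 = 445
  Σ(broken) = 5033 kJ
Bonds formed (products):
  C-C: 3 × 361 = 1083
  C-H: 10 × 405 = 4050
  Σ(formed) = 5133 kJ
ΔH = Σ(broken) − Σ(formed) = 5033 − 5133 = −100 kJ
For 3× the reaction as written: 3 × (−100) = −300 kJ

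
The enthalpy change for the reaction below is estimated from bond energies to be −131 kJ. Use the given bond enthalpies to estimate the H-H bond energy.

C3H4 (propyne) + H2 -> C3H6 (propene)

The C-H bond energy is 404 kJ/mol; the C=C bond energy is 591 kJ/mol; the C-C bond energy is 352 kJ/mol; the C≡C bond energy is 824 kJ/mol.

D(H-H) ≈ 444 kJ/mol

Let D be the H-H bond energy.
Σ(broken) = 1×824 + 1×352 + 4×404 + 1×D = 2792 + D
Σ(formed) = 1×352 + 6×404 + 1×591 = 3367
ΔH = Σ(broken) − Σ(formed) = (2792 + D) − (3367) = −575 + D
Setting this equal to −131 kJ gives D = 444 kJ/mol.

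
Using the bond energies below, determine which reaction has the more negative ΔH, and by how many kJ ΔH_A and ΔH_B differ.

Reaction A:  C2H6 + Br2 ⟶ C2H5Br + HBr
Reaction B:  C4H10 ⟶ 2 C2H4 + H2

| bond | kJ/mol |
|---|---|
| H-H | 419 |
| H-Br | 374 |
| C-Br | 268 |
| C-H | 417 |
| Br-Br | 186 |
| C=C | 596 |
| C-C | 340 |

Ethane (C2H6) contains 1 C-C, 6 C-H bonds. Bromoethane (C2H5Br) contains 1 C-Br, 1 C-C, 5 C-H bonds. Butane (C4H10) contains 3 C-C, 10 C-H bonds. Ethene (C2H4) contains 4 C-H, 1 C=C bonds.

Reaction A:
  Bonds broken (reactants):
    Br-Br: 1 × 186 = 186
    C-C: 1 × 340 = 340
    C-H: 6 × 417 = 2502
    Σ(broken) = 3028 kJ
  Bonds formed (products):
    C-Br: 1 × 268 = 268
    C-C: 1 × 340 = 340
    C-H: 5 × 417 = 2085
    H-Br: 1 × 374 = 374
    Σ(formed) = 3067 kJ
  ΔH_A = 3028 − 3067 = −39 kJ
Reaction B:
  Bonds broken (reactants):
    C-C: 3 × 340 = 1020
    C-H: 10 × 417 = 4170
    Σ(broken) = 5190 kJ
  Bonds formed (products):
    C-H: 8 × 417 = 3336
    C=C: 2 × 596 = 1192
    H-H: 1 × 419 = 419
    Σ(formed) = 4947 kJ
  ΔH_B = 5190 − 4947 = +243 kJ
ΔH_A − ΔH_B = −282 kJ, so reaction A has the more negative ΔH; |ΔH_A − ΔH_B| = 282 kJ.

Reaction A, by 282 kJ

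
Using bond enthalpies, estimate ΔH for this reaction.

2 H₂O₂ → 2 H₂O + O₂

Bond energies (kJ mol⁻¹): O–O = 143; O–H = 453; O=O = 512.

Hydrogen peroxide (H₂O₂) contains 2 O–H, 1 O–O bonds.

Bonds broken (reactants):
  O–H: 4 × 453 = 1812
  O–O: 2 × 143 = 286
  Σ(broken) = 2098 kJ
Bonds formed (products):
  O–H: 4 × 453 = 1812
  O=O: 1 × 512 = 512
  Σ(formed) = 2324 kJ
ΔH = Σ(broken) − Σ(formed) = 2098 − 2324 = −226 kJ

ΔH ≈ −226 kJ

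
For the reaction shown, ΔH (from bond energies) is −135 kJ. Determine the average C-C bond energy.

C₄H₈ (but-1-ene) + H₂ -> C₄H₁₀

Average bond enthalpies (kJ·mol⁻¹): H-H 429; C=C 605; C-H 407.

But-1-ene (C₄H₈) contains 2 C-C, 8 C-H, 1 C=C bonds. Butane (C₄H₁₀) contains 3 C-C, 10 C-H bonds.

Let D be the C-C bond energy.
Σ(broken) = 2×D + 8×407 + 1×605 + 1×429 = 4290 + 2D
Σ(formed) = 3×D + 10×407 = 4070 + 3D
ΔH = Σ(broken) − Σ(formed) = (4290 + 2D) − (4070 + 3D) = +220 − D
Setting this equal to −135 kJ gives D = 355 kJ/mol.

D(C-C) ≈ 355 kJ/mol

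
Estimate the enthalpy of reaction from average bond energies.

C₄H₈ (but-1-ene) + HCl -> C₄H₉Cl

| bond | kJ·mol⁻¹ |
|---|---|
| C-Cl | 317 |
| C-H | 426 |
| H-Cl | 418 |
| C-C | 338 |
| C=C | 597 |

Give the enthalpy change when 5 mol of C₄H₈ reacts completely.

Bonds broken (reactants):
  C-C: 2 × 338 = 676
  C-H: 8 × 426 = 3408
  C=C: 1 × 597 = 597
  H-Cl: 1 × 418 = 418
  Σ(broken) = 5099 kJ
Bonds formed (products):
  C-C: 3 × 338 = 1014
  C-Cl: 1 × 317 = 317
  C-H: 9 × 426 = 3834
  Σ(formed) = 5165 kJ
ΔH = Σ(broken) − Σ(formed) = 5099 − 5165 = −66 kJ
For 5× the reaction as written: 5 × (−66) = −330 kJ

ΔH = −330 kJ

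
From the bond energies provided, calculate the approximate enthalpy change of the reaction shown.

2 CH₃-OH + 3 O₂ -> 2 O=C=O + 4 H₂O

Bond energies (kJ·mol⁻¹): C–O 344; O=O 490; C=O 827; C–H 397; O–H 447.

Bonds broken (reactants):
  C–H: 6 × 397 = 2382
  C–O: 2 × 344 = 688
  O–H: 2 × 447 = 894
  O=O: 3 × 490 = 1470
  Σ(broken) = 5434 kJ
Bonds formed (products):
  C=O: 4 × 827 = 3308
  O–H: 8 × 447 = 3576
  Σ(formed) = 6884 kJ
ΔH = Σ(broken) − Σ(formed) = 5434 − 6884 = −1450 kJ

ΔH ≈ −1450 kJ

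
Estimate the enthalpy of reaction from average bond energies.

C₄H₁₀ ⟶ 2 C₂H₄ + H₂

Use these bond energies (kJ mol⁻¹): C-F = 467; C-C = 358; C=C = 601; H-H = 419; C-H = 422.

Bonds broken (reactants):
  C-C: 3 × 358 = 1074
  C-H: 10 × 422 = 4220
  Σ(broken) = 5294 kJ
Bonds formed (products):
  C-H: 8 × 422 = 3376
  C=C: 2 × 601 = 1202
  H-H: 1 × 419 = 419
  Σ(formed) = 4997 kJ
ΔH = Σ(broken) − Σ(formed) = 5294 − 4997 = +297 kJ

ΔH ≈ +297 kJ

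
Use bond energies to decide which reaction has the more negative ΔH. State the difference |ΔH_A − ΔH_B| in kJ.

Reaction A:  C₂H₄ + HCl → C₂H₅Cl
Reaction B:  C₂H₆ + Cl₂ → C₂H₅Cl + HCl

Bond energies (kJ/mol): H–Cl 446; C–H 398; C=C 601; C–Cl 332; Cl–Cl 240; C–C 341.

Reaction B, by 116 kJ

Reaction A:
  Bonds broken (reactants):
    C–H: 4 × 398 = 1592
    C=C: 1 × 601 = 601
    H–Cl: 1 × 446 = 446
    Σ(broken) = 2639 kJ
  Bonds formed (products):
    C–C: 1 × 341 = 341
    C–Cl: 1 × 332 = 332
    C–H: 5 × 398 = 1990
    Σ(formed) = 2663 kJ
  ΔH_A = 2639 − 2663 = −24 kJ
Reaction B:
  Bonds broken (reactants):
    C–C: 1 × 341 = 341
    C–H: 6 × 398 = 2388
    Cl–Cl: 1 × 240 = 240
    Σ(broken) = 2969 kJ
  Bonds formed (products):
    C–C: 1 × 341 = 341
    C–Cl: 1 × 332 = 332
    C–H: 5 × 398 = 1990
    H–Cl: 1 × 446 = 446
    Σ(formed) = 3109 kJ
  ΔH_B = 2969 − 3109 = −140 kJ
ΔH_A − ΔH_B = +116 kJ, so reaction B has the more negative ΔH; |ΔH_A − ΔH_B| = 116 kJ.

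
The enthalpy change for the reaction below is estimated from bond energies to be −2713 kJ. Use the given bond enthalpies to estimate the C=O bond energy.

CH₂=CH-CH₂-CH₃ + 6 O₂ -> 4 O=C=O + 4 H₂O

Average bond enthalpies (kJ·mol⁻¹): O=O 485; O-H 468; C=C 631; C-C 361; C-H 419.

Let D be the C=O bond energy.
Σ(broken) = 2×361 + 8×419 + 1×631 + 6×485 = 7615
Σ(formed) = 8×D + 8×468 = 3744 + 8D
ΔH = Σ(broken) − Σ(formed) = (7615) − (3744 + 8D) = +3871 − 8D
Setting this equal to −2713 kJ gives 8D = 6584, so D = 823 kJ/mol.

D(C=O) ≈ 823 kJ/mol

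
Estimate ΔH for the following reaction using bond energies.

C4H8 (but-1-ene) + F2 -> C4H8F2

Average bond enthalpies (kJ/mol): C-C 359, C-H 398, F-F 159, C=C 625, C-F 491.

Bonds broken (reactants):
  C-C: 2 × 359 = 718
  C-H: 8 × 398 = 3184
  C=C: 1 × 625 = 625
  F-F: 1 × 159 = 159
  Σ(broken) = 4686 kJ
Bonds formed (products):
  C-C: 3 × 359 = 1077
  C-F: 2 × 491 = 982
  C-H: 8 × 398 = 3184
  Σ(formed) = 5243 kJ
ΔH = Σ(broken) − Σ(formed) = 4686 − 5243 = −557 kJ

ΔH ≈ −557 kJ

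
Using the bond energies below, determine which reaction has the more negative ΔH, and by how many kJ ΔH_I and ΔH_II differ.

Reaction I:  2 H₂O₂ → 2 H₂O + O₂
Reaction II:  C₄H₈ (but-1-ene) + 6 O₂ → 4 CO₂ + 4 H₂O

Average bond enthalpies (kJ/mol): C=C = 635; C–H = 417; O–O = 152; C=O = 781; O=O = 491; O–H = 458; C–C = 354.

Reaction I:
  Bonds broken (reactants):
    O–H: 4 × 458 = 1832
    O–O: 2 × 152 = 304
    Σ(broken) = 2136 kJ
  Bonds formed (products):
    O–H: 4 × 458 = 1832
    O=O: 1 × 491 = 491
    Σ(formed) = 2323 kJ
  ΔH_I = 2136 − 2323 = −187 kJ
Reaction II:
  Bonds broken (reactants):
    C–C: 2 × 354 = 708
    C–H: 8 × 417 = 3336
    C=C: 1 × 635 = 635
    O=O: 6 × 491 = 2946
    Σ(broken) = 7625 kJ
  Bonds formed (products):
    C=O: 8 × 781 = 6248
    O–H: 8 × 458 = 3664
    Σ(formed) = 9912 kJ
  ΔH_II = 7625 − 9912 = −2287 kJ
ΔH_I − ΔH_II = +2100 kJ, so reaction II has the more negative ΔH; |ΔH_I − ΔH_II| = 2100 kJ.

Reaction II, by 2100 kJ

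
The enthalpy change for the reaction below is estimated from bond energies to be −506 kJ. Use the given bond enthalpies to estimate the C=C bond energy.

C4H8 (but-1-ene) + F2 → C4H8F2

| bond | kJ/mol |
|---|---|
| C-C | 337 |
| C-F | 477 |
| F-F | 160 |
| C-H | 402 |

Let D be the C=C bond energy.
Σ(broken) = 2×337 + 8×402 + 1×D + 1×160 = 4050 + D
Σ(formed) = 3×337 + 2×477 + 8×402 = 5181
ΔH = Σ(broken) − Σ(formed) = (4050 + D) − (5181) = −1131 + D
Setting this equal to −506 kJ gives D = 625 kJ/mol.

D(C=C) ≈ 625 kJ/mol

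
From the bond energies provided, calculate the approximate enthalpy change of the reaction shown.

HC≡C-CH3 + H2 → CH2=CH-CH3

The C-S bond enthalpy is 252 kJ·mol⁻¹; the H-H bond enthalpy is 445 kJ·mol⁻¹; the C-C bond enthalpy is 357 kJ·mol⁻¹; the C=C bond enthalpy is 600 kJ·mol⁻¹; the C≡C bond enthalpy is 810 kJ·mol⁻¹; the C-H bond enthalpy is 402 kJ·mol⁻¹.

ΔH ≈ −149 kJ

Bonds broken (reactants):
  C≡C: 1 × 810 = 810
  C-C: 1 × 357 = 357
  C-H: 4 × 402 = 1608
  H-H: 1 × 445 = 445
  Σ(broken) = 3220 kJ
Bonds formed (products):
  C-C: 1 × 357 = 357
  C-H: 6 × 402 = 2412
  C=C: 1 × 600 = 600
  Σ(formed) = 3369 kJ
ΔH = Σ(broken) − Σ(formed) = 3220 − 3369 = −149 kJ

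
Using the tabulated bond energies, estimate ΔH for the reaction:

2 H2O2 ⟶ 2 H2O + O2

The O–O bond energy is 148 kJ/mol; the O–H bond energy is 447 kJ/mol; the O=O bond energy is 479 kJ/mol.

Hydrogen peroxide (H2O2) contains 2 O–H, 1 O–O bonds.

Bonds broken (reactants):
  O–H: 4 × 447 = 1788
  O–O: 2 × 148 = 296
  Σ(broken) = 2084 kJ
Bonds formed (products):
  O–H: 4 × 447 = 1788
  O=O: 1 × 479 = 479
  Σ(formed) = 2267 kJ
ΔH = Σ(broken) − Σ(formed) = 2084 − 2267 = −183 kJ

ΔH ≈ −183 kJ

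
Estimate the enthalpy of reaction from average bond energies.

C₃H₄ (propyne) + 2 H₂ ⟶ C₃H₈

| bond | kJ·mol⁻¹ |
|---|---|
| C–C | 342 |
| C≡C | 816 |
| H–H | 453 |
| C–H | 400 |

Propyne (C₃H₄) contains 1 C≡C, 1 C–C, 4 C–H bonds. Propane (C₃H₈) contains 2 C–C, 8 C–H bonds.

ΔH ≈ −220 kJ

Bonds broken (reactants):
  C≡C: 1 × 816 = 816
  C–C: 1 × 342 = 342
  C–H: 4 × 400 = 1600
  H–H: 2 × 453 = 906
  Σ(broken) = 3664 kJ
Bonds formed (products):
  C–C: 2 × 342 = 684
  C–H: 8 × 400 = 3200
  Σ(formed) = 3884 kJ
ΔH = Σ(broken) − Σ(formed) = 3664 − 3884 = −220 kJ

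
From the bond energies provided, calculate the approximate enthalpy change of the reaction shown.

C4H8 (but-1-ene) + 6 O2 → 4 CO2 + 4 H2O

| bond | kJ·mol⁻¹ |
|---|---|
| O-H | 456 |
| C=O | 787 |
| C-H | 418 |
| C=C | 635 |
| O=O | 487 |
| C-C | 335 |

Bonds broken (reactants):
  C-C: 2 × 335 = 670
  C-H: 8 × 418 = 3344
  C=C: 1 × 635 = 635
  O=O: 6 × 487 = 2922
  Σ(broken) = 7571 kJ
Bonds formed (products):
  C=O: 8 × 787 = 6296
  O-H: 8 × 456 = 3648
  Σ(formed) = 9944 kJ
ΔH = Σ(broken) − Σ(formed) = 7571 − 9944 = −2373 kJ

ΔH ≈ −2373 kJ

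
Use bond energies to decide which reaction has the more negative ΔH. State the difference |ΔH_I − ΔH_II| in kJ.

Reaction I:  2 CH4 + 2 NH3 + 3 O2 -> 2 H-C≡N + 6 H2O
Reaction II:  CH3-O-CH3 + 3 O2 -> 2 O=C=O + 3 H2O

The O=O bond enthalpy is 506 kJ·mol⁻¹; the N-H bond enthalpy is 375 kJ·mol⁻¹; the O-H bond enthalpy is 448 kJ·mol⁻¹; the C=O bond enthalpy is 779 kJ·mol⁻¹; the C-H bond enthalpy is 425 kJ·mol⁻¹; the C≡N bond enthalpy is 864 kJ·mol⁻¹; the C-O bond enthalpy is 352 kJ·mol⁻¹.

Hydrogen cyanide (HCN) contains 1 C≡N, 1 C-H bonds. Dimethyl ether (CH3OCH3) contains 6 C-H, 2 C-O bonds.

Reaction II, by 246 kJ

Reaction I:
  Bonds broken (reactants):
    C-H: 8 × 425 = 3400
    N-H: 6 × 375 = 2250
    O=O: 3 × 506 = 1518
    Σ(broken) = 7168 kJ
  Bonds formed (products):
    C≡N: 2 × 864 = 1728
    C-H: 2 × 425 = 850
    O-H: 12 × 448 = 5376
    Σ(formed) = 7954 kJ
  ΔH_I = 7168 − 7954 = −786 kJ
Reaction II:
  Bonds broken (reactants):
    C-H: 6 × 425 = 2550
    C-O: 2 × 352 = 704
    O=O: 3 × 506 = 1518
    Σ(broken) = 4772 kJ
  Bonds formed (products):
    C=O: 4 × 779 = 3116
    O-H: 6 × 448 = 2688
    Σ(formed) = 5804 kJ
  ΔH_II = 4772 − 5804 = −1032 kJ
ΔH_I − ΔH_II = +246 kJ, so reaction II has the more negative ΔH; |ΔH_I − ΔH_II| = 246 kJ.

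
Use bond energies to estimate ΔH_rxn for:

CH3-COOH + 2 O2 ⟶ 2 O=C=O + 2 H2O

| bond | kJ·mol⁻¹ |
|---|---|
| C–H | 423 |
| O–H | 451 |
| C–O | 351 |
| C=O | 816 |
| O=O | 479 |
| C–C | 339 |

Bonds broken (reactants):
  C–C: 1 × 339 = 339
  C–H: 3 × 423 = 1269
  C–O: 1 × 351 = 351
  C=O: 1 × 816 = 816
  O–H: 1 × 451 = 451
  O=O: 2 × 479 = 958
  Σ(broken) = 4184 kJ
Bonds formed (products):
  C=O: 4 × 816 = 3264
  O–H: 4 × 451 = 1804
  Σ(formed) = 5068 kJ
ΔH = Σ(broken) − Σ(formed) = 4184 − 5068 = −884 kJ

ΔH ≈ −884 kJ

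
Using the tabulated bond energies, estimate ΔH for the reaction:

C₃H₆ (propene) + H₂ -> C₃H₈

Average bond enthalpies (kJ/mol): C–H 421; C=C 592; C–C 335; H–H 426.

Bonds broken (reactants):
  C–C: 1 × 335 = 335
  C–H: 6 × 421 = 2526
  C=C: 1 × 592 = 592
  H–H: 1 × 426 = 426
  Σ(broken) = 3879 kJ
Bonds formed (products):
  C–C: 2 × 335 = 670
  C–H: 8 × 421 = 3368
  Σ(formed) = 4038 kJ
ΔH = Σ(broken) − Σ(formed) = 3879 − 4038 = −159 kJ

ΔH ≈ −159 kJ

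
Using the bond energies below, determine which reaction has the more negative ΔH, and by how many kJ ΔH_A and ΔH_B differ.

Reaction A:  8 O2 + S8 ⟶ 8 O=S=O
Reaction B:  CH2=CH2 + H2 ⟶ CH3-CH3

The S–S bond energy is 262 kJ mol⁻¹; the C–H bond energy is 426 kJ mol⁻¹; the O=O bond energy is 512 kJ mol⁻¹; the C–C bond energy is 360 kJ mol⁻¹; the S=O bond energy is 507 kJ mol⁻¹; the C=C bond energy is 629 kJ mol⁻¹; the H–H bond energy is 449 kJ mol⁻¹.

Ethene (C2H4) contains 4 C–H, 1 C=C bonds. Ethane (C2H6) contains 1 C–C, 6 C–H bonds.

Reaction A:
  Bonds broken (reactants):
    O=O: 8 × 512 = 4096
    S–S: 8 × 262 = 2096
    Σ(broken) = 6192 kJ
  Bonds formed (products):
    S=O: 16 × 507 = 8112
    Σ(formed) = 8112 kJ
  ΔH_A = 6192 − 8112 = −1920 kJ
Reaction B:
  Bonds broken (reactants):
    C–H: 4 × 426 = 1704
    C=C: 1 × 629 = 629
    H–H: 1 × 449 = 449
    Σ(broken) = 2782 kJ
  Bonds formed (products):
    C–C: 1 × 360 = 360
    C–H: 6 × 426 = 2556
    Σ(formed) = 2916 kJ
  ΔH_B = 2782 − 2916 = −134 kJ
ΔH_A − ΔH_B = −1786 kJ, so reaction A has the more negative ΔH; |ΔH_A − ΔH_B| = 1786 kJ.

Reaction A, by 1786 kJ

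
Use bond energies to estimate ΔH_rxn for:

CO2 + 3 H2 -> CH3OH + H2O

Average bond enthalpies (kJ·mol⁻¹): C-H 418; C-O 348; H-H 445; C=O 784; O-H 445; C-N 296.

ΔH ≈ −34 kJ

Bonds broken (reactants):
  C=O: 2 × 784 = 1568
  H-H: 3 × 445 = 1335
  Σ(broken) = 2903 kJ
Bonds formed (products):
  C-H: 3 × 418 = 1254
  C-O: 1 × 348 = 348
  O-H: 3 × 445 = 1335
  Σ(formed) = 2937 kJ
ΔH = Σ(broken) − Σ(formed) = 2903 − 2937 = −34 kJ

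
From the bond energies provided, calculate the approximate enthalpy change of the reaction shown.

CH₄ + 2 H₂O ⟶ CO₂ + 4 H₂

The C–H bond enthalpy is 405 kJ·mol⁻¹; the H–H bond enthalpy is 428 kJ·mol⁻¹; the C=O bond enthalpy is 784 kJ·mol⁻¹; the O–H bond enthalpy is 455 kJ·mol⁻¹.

Bonds broken (reactants):
  C–H: 4 × 405 = 1620
  O–H: 4 × 455 = 1820
  Σ(broken) = 3440 kJ
Bonds formed (products):
  C=O: 2 × 784 = 1568
  H–H: 4 × 428 = 1712
  Σ(formed) = 3280 kJ
ΔH = Σ(broken) − Σ(formed) = 3440 − 3280 = +160 kJ

ΔH ≈ +160 kJ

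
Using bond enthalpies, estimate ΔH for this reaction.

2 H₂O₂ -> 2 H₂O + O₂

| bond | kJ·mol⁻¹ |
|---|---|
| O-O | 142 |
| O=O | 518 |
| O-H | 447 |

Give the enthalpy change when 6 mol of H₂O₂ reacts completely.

Bonds broken (reactants):
  O-H: 4 × 447 = 1788
  O-O: 2 × 142 = 284
  Σ(broken) = 2072 kJ
Bonds formed (products):
  O-H: 4 × 447 = 1788
  O=O: 1 × 518 = 518
  Σ(formed) = 2306 kJ
ΔH = Σ(broken) − Σ(formed) = 2072 − 2306 = −234 kJ
For 3× the reaction as written: 3 × (−234) = −702 kJ

ΔH = −702 kJ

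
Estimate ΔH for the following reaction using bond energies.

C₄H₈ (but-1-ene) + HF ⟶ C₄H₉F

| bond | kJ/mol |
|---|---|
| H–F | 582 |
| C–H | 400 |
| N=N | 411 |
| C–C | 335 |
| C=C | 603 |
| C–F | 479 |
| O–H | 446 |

Bonds broken (reactants):
  C–C: 2 × 335 = 670
  C–H: 8 × 400 = 3200
  C=C: 1 × 603 = 603
  H–F: 1 × 582 = 582
  Σ(broken) = 5055 kJ
Bonds formed (products):
  C–C: 3 × 335 = 1005
  C–F: 1 × 479 = 479
  C–H: 9 × 400 = 3600
  Σ(formed) = 5084 kJ
ΔH = Σ(broken) − Σ(formed) = 5055 − 5084 = −29 kJ

ΔH ≈ −29 kJ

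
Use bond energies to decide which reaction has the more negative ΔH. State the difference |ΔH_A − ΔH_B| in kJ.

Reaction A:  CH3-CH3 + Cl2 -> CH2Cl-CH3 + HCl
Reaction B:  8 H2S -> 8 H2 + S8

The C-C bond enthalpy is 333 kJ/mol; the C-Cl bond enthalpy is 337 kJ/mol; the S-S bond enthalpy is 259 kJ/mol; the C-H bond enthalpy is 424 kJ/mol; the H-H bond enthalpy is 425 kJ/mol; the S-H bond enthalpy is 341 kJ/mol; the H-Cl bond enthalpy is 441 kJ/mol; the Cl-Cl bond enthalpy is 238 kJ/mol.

Reaction A, by 100 kJ

Reaction A:
  Bonds broken (reactants):
    C-C: 1 × 333 = 333
    C-H: 6 × 424 = 2544
    Cl-Cl: 1 × 238 = 238
    Σ(broken) = 3115 kJ
  Bonds formed (products):
    C-C: 1 × 333 = 333
    C-Cl: 1 × 337 = 337
    C-H: 5 × 424 = 2120
    H-Cl: 1 × 441 = 441
    Σ(formed) = 3231 kJ
  ΔH_A = 3115 − 3231 = −116 kJ
Reaction B:
  Bonds broken (reactants):
    S-H: 16 × 341 = 5456
    Σ(broken) = 5456 kJ
  Bonds formed (products):
    H-H: 8 × 425 = 3400
    S-S: 8 × 259 = 2072
    Σ(formed) = 5472 kJ
  ΔH_B = 5456 − 5472 = −16 kJ
ΔH_A − ΔH_B = −100 kJ, so reaction A has the more negative ΔH; |ΔH_A − ΔH_B| = 100 kJ.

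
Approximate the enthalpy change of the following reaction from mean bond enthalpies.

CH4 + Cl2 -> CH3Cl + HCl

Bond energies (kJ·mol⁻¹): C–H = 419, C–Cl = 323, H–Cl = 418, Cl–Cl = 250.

Bonds broken (reactants):
  C–H: 4 × 419 = 1676
  Cl–Cl: 1 × 250 = 250
  Σ(broken) = 1926 kJ
Bonds formed (products):
  C–Cl: 1 × 323 = 323
  C–H: 3 × 419 = 1257
  H–Cl: 1 × 418 = 418
  Σ(formed) = 1998 kJ
ΔH = Σ(broken) − Σ(formed) = 1926 − 1998 = −72 kJ

ΔH ≈ −72 kJ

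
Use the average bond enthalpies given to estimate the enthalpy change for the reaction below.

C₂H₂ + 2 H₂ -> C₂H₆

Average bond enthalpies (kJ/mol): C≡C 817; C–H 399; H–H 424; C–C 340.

ΔH ≈ −271 kJ

Bonds broken (reactants):
  C≡C: 1 × 817 = 817
  C–H: 2 × 399 = 798
  H–H: 2 × 424 = 848
  Σ(broken) = 2463 kJ
Bonds formed (products):
  C–C: 1 × 340 = 340
  C–H: 6 × 399 = 2394
  Σ(formed) = 2734 kJ
ΔH = Σ(broken) − Σ(formed) = 2463 − 2734 = −271 kJ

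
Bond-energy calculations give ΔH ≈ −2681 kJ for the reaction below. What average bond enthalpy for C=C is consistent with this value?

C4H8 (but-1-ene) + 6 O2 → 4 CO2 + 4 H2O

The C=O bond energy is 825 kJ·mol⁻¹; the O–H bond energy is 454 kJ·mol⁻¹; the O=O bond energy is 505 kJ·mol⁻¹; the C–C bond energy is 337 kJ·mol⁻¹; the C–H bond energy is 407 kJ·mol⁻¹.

Let D be the C=C bond energy.
Σ(broken) = 2×337 + 8×407 + 1×D + 6×505 = 6960 + D
Σ(formed) = 8×825 + 8×454 = 10232
ΔH = Σ(broken) − Σ(formed) = (6960 + D) − (10232) = −3272 + D
Setting this equal to −2681 kJ gives D = 591 kJ/mol.

D(C=C) ≈ 591 kJ/mol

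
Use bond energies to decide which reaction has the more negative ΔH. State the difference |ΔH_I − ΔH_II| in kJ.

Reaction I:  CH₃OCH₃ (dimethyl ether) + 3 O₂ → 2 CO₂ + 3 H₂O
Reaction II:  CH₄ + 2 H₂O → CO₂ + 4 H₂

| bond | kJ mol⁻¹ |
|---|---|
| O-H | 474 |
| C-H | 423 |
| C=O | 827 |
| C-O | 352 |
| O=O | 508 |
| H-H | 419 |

Reaction I, by 1644 kJ

Reaction I:
  Bonds broken (reactants):
    C-H: 6 × 423 = 2538
    C-O: 2 × 352 = 704
    O=O: 3 × 508 = 1524
    Σ(broken) = 4766 kJ
  Bonds formed (products):
    C=O: 4 × 827 = 3308
    O-H: 6 × 474 = 2844
    Σ(formed) = 6152 kJ
  ΔH_I = 4766 − 6152 = −1386 kJ
Reaction II:
  Bonds broken (reactants):
    C-H: 4 × 423 = 1692
    O-H: 4 × 474 = 1896
    Σ(broken) = 3588 kJ
  Bonds formed (products):
    C=O: 2 × 827 = 1654
    H-H: 4 × 419 = 1676
    Σ(formed) = 3330 kJ
  ΔH_II = 3588 − 3330 = +258 kJ
ΔH_I − ΔH_II = −1644 kJ, so reaction I has the more negative ΔH; |ΔH_I − ΔH_II| = 1644 kJ.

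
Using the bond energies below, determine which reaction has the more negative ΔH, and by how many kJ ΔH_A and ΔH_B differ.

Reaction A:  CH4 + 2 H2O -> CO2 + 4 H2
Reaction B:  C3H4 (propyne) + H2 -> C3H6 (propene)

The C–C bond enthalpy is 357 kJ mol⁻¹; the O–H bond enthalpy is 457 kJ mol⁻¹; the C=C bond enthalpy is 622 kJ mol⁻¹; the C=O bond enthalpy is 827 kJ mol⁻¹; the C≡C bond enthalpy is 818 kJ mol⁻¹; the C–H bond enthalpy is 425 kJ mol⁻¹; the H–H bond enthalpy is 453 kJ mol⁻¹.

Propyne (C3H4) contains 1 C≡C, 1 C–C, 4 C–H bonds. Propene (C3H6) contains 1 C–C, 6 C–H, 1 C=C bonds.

Reaction B, by 263 kJ

Reaction A:
  Bonds broken (reactants):
    C–H: 4 × 425 = 1700
    O–H: 4 × 457 = 1828
    Σ(broken) = 3528 kJ
  Bonds formed (products):
    C=O: 2 × 827 = 1654
    H–H: 4 × 453 = 1812
    Σ(formed) = 3466 kJ
  ΔH_A = 3528 − 3466 = +62 kJ
Reaction B:
  Bonds broken (reactants):
    C≡C: 1 × 818 = 818
    C–C: 1 × 357 = 357
    C–H: 4 × 425 = 1700
    H–H: 1 × 453 = 453
    Σ(broken) = 3328 kJ
  Bonds formed (products):
    C–C: 1 × 357 = 357
    C–H: 6 × 425 = 2550
    C=C: 1 × 622 = 622
    Σ(formed) = 3529 kJ
  ΔH_B = 3328 − 3529 = −201 kJ
ΔH_A − ΔH_B = +263 kJ, so reaction B has the more negative ΔH; |ΔH_A − ΔH_B| = 263 kJ.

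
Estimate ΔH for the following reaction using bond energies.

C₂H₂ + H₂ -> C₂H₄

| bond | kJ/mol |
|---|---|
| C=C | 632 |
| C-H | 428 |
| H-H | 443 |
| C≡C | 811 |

Bonds broken (reactants):
  C≡C: 1 × 811 = 811
  C-H: 2 × 428 = 856
  H-H: 1 × 443 = 443
  Σ(broken) = 2110 kJ
Bonds formed (products):
  C-H: 4 × 428 = 1712
  C=C: 1 × 632 = 632
  Σ(formed) = 2344 kJ
ΔH = Σ(broken) − Σ(formed) = 2110 − 2344 = −234 kJ

ΔH ≈ −234 kJ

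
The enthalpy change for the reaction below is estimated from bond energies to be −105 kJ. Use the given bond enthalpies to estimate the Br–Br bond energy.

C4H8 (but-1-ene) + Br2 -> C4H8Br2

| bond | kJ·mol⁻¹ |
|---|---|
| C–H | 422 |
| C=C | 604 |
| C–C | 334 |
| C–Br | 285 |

D(Br–Br) ≈ 195 kJ/mol

Let D be the Br–Br bond energy.
Σ(broken) = 1×D + 2×334 + 8×422 + 1×604 = 4648 + D
Σ(formed) = 2×285 + 3×334 + 8×422 = 4948
ΔH = Σ(broken) − Σ(formed) = (4648 + D) − (4948) = −300 + D
Setting this equal to −105 kJ gives D = 195 kJ/mol.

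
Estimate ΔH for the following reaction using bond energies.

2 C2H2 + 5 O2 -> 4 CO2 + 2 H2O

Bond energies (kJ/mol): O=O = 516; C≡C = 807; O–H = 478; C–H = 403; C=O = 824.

ΔH ≈ −2698 kJ

Bonds broken (reactants):
  C≡C: 2 × 807 = 1614
  C–H: 4 × 403 = 1612
  O=O: 5 × 516 = 2580
  Σ(broken) = 5806 kJ
Bonds formed (products):
  C=O: 8 × 824 = 6592
  O–H: 4 × 478 = 1912
  Σ(formed) = 8504 kJ
ΔH = Σ(broken) − Σ(formed) = 5806 − 8504 = −2698 kJ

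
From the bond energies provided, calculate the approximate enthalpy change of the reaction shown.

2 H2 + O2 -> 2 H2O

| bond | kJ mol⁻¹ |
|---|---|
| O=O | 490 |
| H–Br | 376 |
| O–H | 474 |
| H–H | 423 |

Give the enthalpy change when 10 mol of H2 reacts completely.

Bonds broken (reactants):
  H–H: 2 × 423 = 846
  O=O: 1 × 490 = 490
  Σ(broken) = 1336 kJ
Bonds formed (products):
  O–H: 4 × 474 = 1896
  Σ(formed) = 1896 kJ
ΔH = Σ(broken) − Σ(formed) = 1336 − 1896 = −560 kJ
For 5× the reaction as written: 5 × (−560) = −2800 kJ

ΔH = −2800 kJ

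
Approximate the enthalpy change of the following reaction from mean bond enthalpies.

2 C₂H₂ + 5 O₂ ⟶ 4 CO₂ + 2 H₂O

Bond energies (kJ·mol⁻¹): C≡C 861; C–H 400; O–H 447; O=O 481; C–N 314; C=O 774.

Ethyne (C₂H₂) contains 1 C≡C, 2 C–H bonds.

Bonds broken (reactants):
  C≡C: 2 × 861 = 1722
  C–H: 4 × 400 = 1600
  O=O: 5 × 481 = 2405
  Σ(broken) = 5727 kJ
Bonds formed (products):
  C=O: 8 × 774 = 6192
  O–H: 4 × 447 = 1788
  Σ(formed) = 7980 kJ
ΔH = Σ(broken) − Σ(formed) = 5727 − 7980 = −2253 kJ

ΔH ≈ −2253 kJ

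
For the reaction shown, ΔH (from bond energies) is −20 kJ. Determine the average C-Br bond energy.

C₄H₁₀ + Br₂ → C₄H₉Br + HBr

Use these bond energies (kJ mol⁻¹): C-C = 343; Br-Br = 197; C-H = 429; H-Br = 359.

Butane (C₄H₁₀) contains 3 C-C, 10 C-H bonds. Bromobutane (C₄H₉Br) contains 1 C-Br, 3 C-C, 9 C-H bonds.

D(C-Br) ≈ 287 kJ/mol

Let D be the C-Br bond energy.
Σ(broken) = 1×197 + 3×343 + 10×429 = 5516
Σ(formed) = 1×D + 3×343 + 9×429 + 1×359 = 5249 + D
ΔH = Σ(broken) − Σ(formed) = (5516) − (5249 + D) = +267 − D
Setting this equal to −20 kJ gives D = 287 kJ/mol.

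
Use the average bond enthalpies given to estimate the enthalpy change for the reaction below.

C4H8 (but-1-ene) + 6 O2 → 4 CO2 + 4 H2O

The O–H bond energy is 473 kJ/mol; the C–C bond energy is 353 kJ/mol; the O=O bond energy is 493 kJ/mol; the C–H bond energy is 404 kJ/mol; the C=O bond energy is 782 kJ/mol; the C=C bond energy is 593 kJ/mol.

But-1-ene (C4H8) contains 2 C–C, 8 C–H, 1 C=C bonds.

Bonds broken (reactants):
  C–C: 2 × 353 = 706
  C–H: 8 × 404 = 3232
  C=C: 1 × 593 = 593
  O=O: 6 × 493 = 2958
  Σ(broken) = 7489 kJ
Bonds formed (products):
  C=O: 8 × 782 = 6256
  O–H: 8 × 473 = 3784
  Σ(formed) = 10040 kJ
ΔH = Σ(broken) − Σ(formed) = 7489 − 10040 = −2551 kJ

ΔH ≈ −2551 kJ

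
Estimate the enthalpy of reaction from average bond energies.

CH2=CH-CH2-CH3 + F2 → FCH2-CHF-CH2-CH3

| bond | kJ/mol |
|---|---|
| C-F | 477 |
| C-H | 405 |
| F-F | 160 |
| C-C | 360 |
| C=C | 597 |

Bonds broken (reactants):
  C-C: 2 × 360 = 720
  C-H: 8 × 405 = 3240
  C=C: 1 × 597 = 597
  F-F: 1 × 160 = 160
  Σ(broken) = 4717 kJ
Bonds formed (products):
  C-C: 3 × 360 = 1080
  C-F: 2 × 477 = 954
  C-H: 8 × 405 = 3240
  Σ(formed) = 5274 kJ
ΔH = Σ(broken) − Σ(formed) = 4717 − 5274 = −557 kJ

ΔH ≈ −557 kJ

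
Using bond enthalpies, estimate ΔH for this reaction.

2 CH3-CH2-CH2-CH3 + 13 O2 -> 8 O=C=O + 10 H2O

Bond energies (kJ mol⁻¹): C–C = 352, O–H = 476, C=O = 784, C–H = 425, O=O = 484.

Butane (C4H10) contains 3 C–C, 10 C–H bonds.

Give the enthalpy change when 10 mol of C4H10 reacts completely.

Bonds broken (reactants):
  C–C: 6 × 352 = 2112
  C–H: 20 × 425 = 8500
  O=O: 13 × 484 = 6292
  Σ(broken) = 16904 kJ
Bonds formed (products):
  C=O: 16 × 784 = 12544
  O–H: 20 × 476 = 9520
  Σ(formed) = 22064 kJ
ΔH = Σ(broken) − Σ(formed) = 16904 − 22064 = −5160 kJ
For 5× the reaction as written: 5 × (−5160) = −25800 kJ

ΔH = −25800 kJ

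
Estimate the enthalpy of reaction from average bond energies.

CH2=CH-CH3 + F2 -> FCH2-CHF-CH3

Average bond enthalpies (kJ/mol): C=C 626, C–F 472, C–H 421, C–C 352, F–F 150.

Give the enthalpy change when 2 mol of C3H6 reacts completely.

Bonds broken (reactants):
  C–C: 1 × 352 = 352
  C–H: 6 × 421 = 2526
  C=C: 1 × 626 = 626
  F–F: 1 × 150 = 150
  Σ(broken) = 3654 kJ
Bonds formed (products):
  C–C: 2 × 352 = 704
  C–F: 2 × 472 = 944
  C–H: 6 × 421 = 2526
  Σ(formed) = 4174 kJ
ΔH = Σ(broken) − Σ(formed) = 3654 − 4174 = −520 kJ
For 2× the reaction as written: 2 × (−520) = −1040 kJ

ΔH = −1040 kJ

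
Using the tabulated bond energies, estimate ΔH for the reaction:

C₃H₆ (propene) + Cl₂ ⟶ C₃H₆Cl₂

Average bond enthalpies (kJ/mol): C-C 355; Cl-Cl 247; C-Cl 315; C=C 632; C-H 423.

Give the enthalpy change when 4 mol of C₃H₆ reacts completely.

ΔH = −424 kJ

Bonds broken (reactants):
  C-C: 1 × 355 = 355
  C-H: 6 × 423 = 2538
  C=C: 1 × 632 = 632
  Cl-Cl: 1 × 247 = 247
  Σ(broken) = 3772 kJ
Bonds formed (products):
  C-C: 2 × 355 = 710
  C-Cl: 2 × 315 = 630
  C-H: 6 × 423 = 2538
  Σ(formed) = 3878 kJ
ΔH = Σ(broken) − Σ(formed) = 3772 − 3878 = −106 kJ
For 4× the reaction as written: 4 × (−106) = −424 kJ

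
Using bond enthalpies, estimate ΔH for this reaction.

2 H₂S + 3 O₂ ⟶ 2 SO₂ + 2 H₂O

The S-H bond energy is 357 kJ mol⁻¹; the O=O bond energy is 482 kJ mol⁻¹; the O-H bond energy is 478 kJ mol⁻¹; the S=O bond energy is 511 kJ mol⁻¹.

ΔH ≈ −1082 kJ

Bonds broken (reactants):
  O=O: 3 × 482 = 1446
  S-H: 4 × 357 = 1428
  Σ(broken) = 2874 kJ
Bonds formed (products):
  O-H: 4 × 478 = 1912
  S=O: 4 × 511 = 2044
  Σ(formed) = 3956 kJ
ΔH = Σ(broken) − Σ(formed) = 2874 − 3956 = −1082 kJ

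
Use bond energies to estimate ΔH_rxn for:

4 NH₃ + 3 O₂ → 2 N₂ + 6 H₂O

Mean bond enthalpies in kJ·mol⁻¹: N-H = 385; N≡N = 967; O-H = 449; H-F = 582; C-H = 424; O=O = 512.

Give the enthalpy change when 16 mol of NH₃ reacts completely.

Bonds broken (reactants):
  N-H: 12 × 385 = 4620
  O=O: 3 × 512 = 1536
  Σ(broken) = 6156 kJ
Bonds formed (products):
  N≡N: 2 × 967 = 1934
  O-H: 12 × 449 = 5388
  Σ(formed) = 7322 kJ
ΔH = Σ(broken) − Σ(formed) = 6156 − 7322 = −1166 kJ
For 4× the reaction as written: 4 × (−1166) = −4664 kJ

ΔH = −4664 kJ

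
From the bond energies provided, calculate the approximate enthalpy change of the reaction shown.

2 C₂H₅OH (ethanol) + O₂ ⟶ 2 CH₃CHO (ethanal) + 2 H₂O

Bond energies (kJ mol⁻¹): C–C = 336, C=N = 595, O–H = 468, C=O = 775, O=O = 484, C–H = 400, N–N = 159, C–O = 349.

ΔH ≈ −504 kJ

Bonds broken (reactants):
  C–C: 2 × 336 = 672
  C–H: 10 × 400 = 4000
  C–O: 2 × 349 = 698
  O–H: 2 × 468 = 936
  O=O: 1 × 484 = 484
  Σ(broken) = 6790 kJ
Bonds formed (products):
  C–C: 2 × 336 = 672
  C–H: 8 × 400 = 3200
  C=O: 2 × 775 = 1550
  O–H: 4 × 468 = 1872
  Σ(formed) = 7294 kJ
ΔH = Σ(broken) − Σ(formed) = 6790 − 7294 = −504 kJ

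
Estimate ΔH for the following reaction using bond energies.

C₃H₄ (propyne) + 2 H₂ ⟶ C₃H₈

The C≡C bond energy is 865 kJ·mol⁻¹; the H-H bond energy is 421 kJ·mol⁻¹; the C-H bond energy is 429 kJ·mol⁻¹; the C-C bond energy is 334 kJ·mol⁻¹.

Bonds broken (reactants):
  C≡C: 1 × 865 = 865
  C-C: 1 × 334 = 334
  C-H: 4 × 429 = 1716
  H-H: 2 × 421 = 842
  Σ(broken) = 3757 kJ
Bonds formed (products):
  C-C: 2 × 334 = 668
  C-H: 8 × 429 = 3432
  Σ(formed) = 4100 kJ
ΔH = Σ(broken) − Σ(formed) = 3757 − 4100 = −343 kJ

ΔH ≈ −343 kJ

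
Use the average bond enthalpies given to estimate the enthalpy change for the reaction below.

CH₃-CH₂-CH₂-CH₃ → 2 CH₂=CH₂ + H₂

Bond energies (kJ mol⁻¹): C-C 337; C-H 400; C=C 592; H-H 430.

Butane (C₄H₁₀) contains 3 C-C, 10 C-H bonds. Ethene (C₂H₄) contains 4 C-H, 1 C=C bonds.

ΔH ≈ +197 kJ

Bonds broken (reactants):
  C-C: 3 × 337 = 1011
  C-H: 10 × 400 = 4000
  Σ(broken) = 5011 kJ
Bonds formed (products):
  C-H: 8 × 400 = 3200
  C=C: 2 × 592 = 1184
  H-H: 1 × 430 = 430
  Σ(formed) = 4814 kJ
ΔH = Σ(broken) − Σ(formed) = 5011 − 4814 = +197 kJ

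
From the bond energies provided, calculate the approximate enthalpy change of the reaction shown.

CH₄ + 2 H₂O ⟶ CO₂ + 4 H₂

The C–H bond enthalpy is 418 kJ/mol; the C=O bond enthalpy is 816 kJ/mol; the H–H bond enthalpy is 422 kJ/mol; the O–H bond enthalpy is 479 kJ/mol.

Bonds broken (reactants):
  C–H: 4 × 418 = 1672
  O–H: 4 × 479 = 1916
  Σ(broken) = 3588 kJ
Bonds formed (products):
  C=O: 2 × 816 = 1632
  H–H: 4 × 422 = 1688
  Σ(formed) = 3320 kJ
ΔH = Σ(broken) − Σ(formed) = 3588 − 3320 = +268 kJ

ΔH ≈ +268 kJ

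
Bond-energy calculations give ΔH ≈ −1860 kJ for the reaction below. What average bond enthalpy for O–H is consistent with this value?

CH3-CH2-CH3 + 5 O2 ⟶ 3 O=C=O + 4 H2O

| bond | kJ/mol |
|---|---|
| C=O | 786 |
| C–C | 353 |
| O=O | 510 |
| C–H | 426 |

D(O–H) ≈ 476 kJ/mol

Let D be the O–H bond energy.
Σ(broken) = 2×353 + 8×426 + 5×510 = 6664
Σ(formed) = 6×786 + 8×D = 4716 + 8D
ΔH = Σ(broken) − Σ(formed) = (6664) − (4716 + 8D) = +1948 − 8D
Setting this equal to −1860 kJ gives 8D = 3808, so D = 476 kJ/mol.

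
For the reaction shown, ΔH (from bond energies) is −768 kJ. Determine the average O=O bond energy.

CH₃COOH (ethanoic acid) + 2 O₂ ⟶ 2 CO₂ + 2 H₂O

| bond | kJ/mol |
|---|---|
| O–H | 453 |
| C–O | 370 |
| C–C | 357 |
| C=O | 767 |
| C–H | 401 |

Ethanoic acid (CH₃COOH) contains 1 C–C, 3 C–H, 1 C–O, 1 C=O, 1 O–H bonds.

D(O=O) ≈ 481 kJ/mol

Let D be the O=O bond energy.
Σ(broken) = 1×357 + 3×401 + 1×370 + 1×767 + 1×453 + 2×D = 3150 + 2D
Σ(formed) = 4×767 + 4×453 = 4880
ΔH = Σ(broken) − Σ(formed) = (3150 + 2D) − (4880) = −1730 + 2D
Setting this equal to −768 kJ gives 2D = 962, so D = 481 kJ/mol.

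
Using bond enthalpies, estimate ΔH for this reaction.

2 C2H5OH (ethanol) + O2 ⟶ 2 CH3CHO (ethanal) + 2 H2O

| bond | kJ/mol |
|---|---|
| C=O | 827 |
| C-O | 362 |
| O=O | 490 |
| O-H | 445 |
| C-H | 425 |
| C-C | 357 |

ΔH ≈ −480 kJ

Bonds broken (reactants):
  C-C: 2 × 357 = 714
  C-H: 10 × 425 = 4250
  C-O: 2 × 362 = 724
  O-H: 2 × 445 = 890
  O=O: 1 × 490 = 490
  Σ(broken) = 7068 kJ
Bonds formed (products):
  C-C: 2 × 357 = 714
  C-H: 8 × 425 = 3400
  C=O: 2 × 827 = 1654
  O-H: 4 × 445 = 1780
  Σ(formed) = 7548 kJ
ΔH = Σ(broken) − Σ(formed) = 7068 − 7548 = −480 kJ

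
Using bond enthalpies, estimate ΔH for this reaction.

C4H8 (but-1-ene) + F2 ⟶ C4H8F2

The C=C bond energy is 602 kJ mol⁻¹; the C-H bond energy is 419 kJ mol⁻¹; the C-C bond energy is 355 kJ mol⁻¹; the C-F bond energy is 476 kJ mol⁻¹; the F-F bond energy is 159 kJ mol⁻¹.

ΔH ≈ −546 kJ

Bonds broken (reactants):
  C-C: 2 × 355 = 710
  C-H: 8 × 419 = 3352
  C=C: 1 × 602 = 602
  F-F: 1 × 159 = 159
  Σ(broken) = 4823 kJ
Bonds formed (products):
  C-C: 3 × 355 = 1065
  C-F: 2 × 476 = 952
  C-H: 8 × 419 = 3352
  Σ(formed) = 5369 kJ
ΔH = Σ(broken) − Σ(formed) = 4823 − 5369 = −546 kJ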